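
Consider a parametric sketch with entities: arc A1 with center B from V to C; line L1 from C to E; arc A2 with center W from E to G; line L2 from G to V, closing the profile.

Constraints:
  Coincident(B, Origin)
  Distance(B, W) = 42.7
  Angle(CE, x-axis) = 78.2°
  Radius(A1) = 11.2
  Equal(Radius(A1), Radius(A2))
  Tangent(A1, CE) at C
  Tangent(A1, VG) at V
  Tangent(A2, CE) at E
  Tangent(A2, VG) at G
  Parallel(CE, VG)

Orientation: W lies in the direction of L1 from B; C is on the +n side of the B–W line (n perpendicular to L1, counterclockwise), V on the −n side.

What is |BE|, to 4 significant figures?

44.14

Tangency of A1 to both parallel lines with radius 11.2 puts C and V at B ± 11.2·n: C = (-10.96, 2.290), V = (10.96, -2.290). Equal radii place E and G the same way about W: E = W + 11.2·n = (-2.231, 44.09), G = W − 11.2·n = (19.70, 39.51). Then |BE| = |E − B| = 44.14.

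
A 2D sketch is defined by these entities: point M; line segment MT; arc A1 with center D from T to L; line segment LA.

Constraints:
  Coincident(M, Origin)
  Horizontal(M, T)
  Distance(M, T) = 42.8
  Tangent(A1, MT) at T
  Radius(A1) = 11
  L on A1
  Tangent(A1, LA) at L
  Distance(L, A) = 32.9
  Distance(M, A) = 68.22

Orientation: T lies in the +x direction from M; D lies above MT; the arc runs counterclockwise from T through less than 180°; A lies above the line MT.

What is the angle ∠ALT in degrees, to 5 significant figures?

133.17°

Checks: ∠(DT, TM) = 90.00° ✓; |DT| = 11.00 ✓; |DL| = 11.00 ✓; ∠(DL, LA) = 90.00° ✓; |LA| = 32.90 ✓; |MA| = 68.22 ✓.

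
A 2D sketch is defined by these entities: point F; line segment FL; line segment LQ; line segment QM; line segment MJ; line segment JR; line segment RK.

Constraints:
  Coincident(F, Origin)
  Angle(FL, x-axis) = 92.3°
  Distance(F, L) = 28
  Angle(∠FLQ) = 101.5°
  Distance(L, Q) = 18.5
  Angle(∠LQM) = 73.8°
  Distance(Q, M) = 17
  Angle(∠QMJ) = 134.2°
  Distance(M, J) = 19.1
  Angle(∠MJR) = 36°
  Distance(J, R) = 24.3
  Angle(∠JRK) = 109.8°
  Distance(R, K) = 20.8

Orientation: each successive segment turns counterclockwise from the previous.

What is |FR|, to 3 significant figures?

27.3

∠QMJ = 134.2° gives MJ at -37.2° from the x-axis; with |MJ| = 19.1, J = (-2.10, 2.51). ∠MJR = 36.0° gives JR at 107° from the x-axis; with |JR| = 24.3, R = (-9.12, 25.8). Then |FR| = |R − F| = 27.3.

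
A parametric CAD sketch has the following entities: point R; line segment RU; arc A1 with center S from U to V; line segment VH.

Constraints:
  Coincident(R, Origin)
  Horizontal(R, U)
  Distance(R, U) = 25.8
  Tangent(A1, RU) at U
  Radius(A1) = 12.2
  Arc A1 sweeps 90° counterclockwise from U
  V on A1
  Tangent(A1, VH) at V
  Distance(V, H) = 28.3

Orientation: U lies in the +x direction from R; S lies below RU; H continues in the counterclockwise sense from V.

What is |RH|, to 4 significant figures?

42.72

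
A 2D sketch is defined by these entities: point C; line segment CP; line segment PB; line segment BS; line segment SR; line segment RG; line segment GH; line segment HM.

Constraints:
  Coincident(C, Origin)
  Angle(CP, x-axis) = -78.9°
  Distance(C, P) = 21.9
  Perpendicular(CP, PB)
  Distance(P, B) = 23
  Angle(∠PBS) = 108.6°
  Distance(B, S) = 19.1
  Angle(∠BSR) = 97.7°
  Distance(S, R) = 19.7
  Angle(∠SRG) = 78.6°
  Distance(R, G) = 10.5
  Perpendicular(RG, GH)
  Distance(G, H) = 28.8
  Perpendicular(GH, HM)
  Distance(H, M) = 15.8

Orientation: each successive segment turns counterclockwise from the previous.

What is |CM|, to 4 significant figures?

40.71

RG ⟂ GH, so GH runs at -3.800°; with |GH| = 28.8, H = (38.31, -5.346). The perpendicularity gives HM at right angles to GH, so HM runs at 86.20°; with |HM| = 15.8, M = (39.36, 10.42). Then |CM| = |M − C| = 40.71.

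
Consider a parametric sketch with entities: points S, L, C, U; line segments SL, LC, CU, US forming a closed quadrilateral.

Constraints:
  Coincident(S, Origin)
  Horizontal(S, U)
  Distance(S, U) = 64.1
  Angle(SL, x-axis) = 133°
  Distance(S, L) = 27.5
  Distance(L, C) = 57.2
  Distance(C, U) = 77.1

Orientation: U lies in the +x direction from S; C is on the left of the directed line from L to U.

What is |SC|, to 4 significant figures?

65.69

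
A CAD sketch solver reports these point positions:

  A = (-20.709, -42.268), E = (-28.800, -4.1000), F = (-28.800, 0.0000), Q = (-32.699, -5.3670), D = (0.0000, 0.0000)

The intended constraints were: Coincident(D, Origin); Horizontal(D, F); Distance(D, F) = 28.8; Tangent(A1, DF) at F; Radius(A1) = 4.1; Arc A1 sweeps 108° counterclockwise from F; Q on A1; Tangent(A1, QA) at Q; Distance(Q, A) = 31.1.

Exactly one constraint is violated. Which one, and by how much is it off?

Distance(Q, A) = 31.1 — off by 7.70.

D = (0.00, 0.00) ✓; D.y = 0.00, F.y = 0.00 ✓; |DF| = 28.80 ✓; ∠(EF, FD) = 90.00° ✓; |EF| = 4.100 ✓; bearing(E→Q) − bearing(E→F) = 108.0° ✓; |EQ| = 4.100 ✓; ∠(EQ, QA) = 90.00° ✓; |QA| = 38.80 ✗.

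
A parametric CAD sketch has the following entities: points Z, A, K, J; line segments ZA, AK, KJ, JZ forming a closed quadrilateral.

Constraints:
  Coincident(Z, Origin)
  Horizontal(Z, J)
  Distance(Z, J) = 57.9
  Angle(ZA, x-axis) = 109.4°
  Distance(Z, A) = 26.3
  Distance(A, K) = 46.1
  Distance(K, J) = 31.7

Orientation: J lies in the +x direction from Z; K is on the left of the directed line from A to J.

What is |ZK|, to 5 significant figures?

44.483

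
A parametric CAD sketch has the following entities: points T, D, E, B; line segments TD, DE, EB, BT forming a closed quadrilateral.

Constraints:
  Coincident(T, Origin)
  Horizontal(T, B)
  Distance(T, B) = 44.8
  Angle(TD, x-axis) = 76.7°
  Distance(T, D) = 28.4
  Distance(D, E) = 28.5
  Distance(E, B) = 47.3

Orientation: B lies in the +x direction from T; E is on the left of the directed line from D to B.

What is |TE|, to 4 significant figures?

53.48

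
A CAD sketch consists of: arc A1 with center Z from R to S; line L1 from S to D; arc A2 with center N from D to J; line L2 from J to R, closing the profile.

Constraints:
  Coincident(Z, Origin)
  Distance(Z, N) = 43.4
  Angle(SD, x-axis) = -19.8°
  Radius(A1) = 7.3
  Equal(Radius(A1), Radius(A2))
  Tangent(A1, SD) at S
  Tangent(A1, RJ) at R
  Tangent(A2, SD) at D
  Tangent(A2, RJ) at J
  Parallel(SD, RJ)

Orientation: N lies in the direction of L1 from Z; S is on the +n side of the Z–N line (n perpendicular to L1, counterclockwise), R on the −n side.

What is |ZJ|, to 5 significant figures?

44.010

The slot axis is L1's direction at -19.8°, so u = (cos -19.8°, sin -19.8°) = (0.94088, -0.33874) and n = (−sin -19.8°, cos -19.8°) = (0.33874, 0.94088). Z is at the origin and N lies 43.4 along u from Z, so N = 43.4·u = (40.834, -14.701). Tangency of A1 to both parallel lines with radius 7.3 puts S and R at Z ± 7.3·n: S = (2.4728, 6.8684), R = (-2.4728, -6.8684). Equal radii place D and J the same way about N: D = N + 7.3·n = (43.307, -7.8328), J = N − 7.3·n = (38.361, -21.570). Then |ZJ| = |J − Z| = 44.010.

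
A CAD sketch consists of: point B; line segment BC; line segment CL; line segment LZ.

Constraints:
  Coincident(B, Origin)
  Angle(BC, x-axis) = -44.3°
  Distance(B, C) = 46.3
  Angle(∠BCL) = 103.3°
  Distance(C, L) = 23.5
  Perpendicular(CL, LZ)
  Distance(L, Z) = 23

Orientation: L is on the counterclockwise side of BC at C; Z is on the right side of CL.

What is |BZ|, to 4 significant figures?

76.15

∠BCL = 103.3°, so CL runs at -44.3° + (180° − 103.3°) = 32.40° from the x-axis; with |CL| = 23.5, L = C + 23.5·(cos 32.40°, sin 32.40°) = (52.98, -19.74). CL ⟂ LZ; with |LZ| = 23.0 on the right of CL, Z = L + 23.0·(0.5358, -0.8443) = (65.30, -39.16). Then |BZ| = |Z − B| = 76.15.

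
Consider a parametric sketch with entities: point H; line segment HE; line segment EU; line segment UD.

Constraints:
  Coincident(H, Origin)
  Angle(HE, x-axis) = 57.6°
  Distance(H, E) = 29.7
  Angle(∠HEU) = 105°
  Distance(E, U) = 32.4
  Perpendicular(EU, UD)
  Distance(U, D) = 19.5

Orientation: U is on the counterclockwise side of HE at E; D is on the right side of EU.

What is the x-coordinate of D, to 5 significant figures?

8.3372

H is at the origin; HE runs at 57.6° with length 29.7, so E = 29.7·(cos 57.6°, sin 57.6°) = (15.914, 25.077). ∠HEU = 105.0°, so EU runs at 57.6° + (180° − 105.0°) = 132.60° from the x-axis; with |EU| = 32.4, U = E + 32.4·(cos 132.60°, sin 132.60°) = (-6.0167, 48.926). EU ⟂ UD; with |UD| = 19.5 on the right of EU, D = U + 19.5·(0.73610, 0.67688) = (8.3372, 62.125). So D.x = 8.3372.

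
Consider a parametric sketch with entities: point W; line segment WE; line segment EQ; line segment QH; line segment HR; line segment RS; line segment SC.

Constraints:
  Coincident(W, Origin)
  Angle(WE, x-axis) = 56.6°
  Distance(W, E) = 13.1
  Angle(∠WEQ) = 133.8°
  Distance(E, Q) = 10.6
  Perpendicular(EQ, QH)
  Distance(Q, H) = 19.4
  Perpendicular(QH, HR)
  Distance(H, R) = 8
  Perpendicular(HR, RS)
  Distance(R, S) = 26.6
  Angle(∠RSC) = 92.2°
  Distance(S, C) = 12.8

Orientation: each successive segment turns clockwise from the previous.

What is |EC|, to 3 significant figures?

17.2

HR ⟂ RS, so RS runs at 100°; with |RS| = 26.6, S = (8.47, 18.5). ∠RSC = 92.2° gives SC at 12.6° from the x-axis; with |SC| = 12.8, C = (21.0, 21.3). Then |EC| = |C − E| = 17.2.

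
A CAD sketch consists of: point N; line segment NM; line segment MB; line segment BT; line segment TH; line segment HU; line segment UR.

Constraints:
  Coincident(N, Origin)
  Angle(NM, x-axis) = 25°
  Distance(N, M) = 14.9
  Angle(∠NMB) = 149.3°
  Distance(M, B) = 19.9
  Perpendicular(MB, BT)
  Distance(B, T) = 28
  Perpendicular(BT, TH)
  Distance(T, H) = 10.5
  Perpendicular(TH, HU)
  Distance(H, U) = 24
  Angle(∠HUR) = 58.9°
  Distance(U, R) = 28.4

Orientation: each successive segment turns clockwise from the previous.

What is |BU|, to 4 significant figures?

11.24

BT ⟂ TH, so TH runs at 174.3°; with |TH| = 10.5, H = (20.08, -22.50). The perpendicularity gives HU at right angles to TH, so HU runs at 84.30°; with |HU| = 24.0, U = (22.46, 1.383). Then |BU| = |U − B| = 11.24.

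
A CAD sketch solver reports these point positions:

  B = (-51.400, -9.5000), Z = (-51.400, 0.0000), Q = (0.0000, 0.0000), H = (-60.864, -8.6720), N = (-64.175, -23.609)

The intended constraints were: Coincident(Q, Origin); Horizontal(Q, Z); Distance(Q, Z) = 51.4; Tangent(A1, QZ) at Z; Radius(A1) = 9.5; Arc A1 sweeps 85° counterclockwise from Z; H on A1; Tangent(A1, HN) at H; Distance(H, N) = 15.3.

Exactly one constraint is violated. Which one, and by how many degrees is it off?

Tangent(A1, HN) at H — off by 7.50°.

Q = (0.00, 0.00) ✓; Q.y = 0.00, Z.y = 0.00 ✓; |QZ| = 51.40 ✓; ∠(BZ, ZQ) = 90.00° ✓; |BZ| = 9.500 ✓; bearing(B→H) − bearing(B→Z) = 85.00° ✓; |BH| = 9.500 ✓; ∠(BH, HN) = 97.50° ✗; |HN| = 15.30 ✓.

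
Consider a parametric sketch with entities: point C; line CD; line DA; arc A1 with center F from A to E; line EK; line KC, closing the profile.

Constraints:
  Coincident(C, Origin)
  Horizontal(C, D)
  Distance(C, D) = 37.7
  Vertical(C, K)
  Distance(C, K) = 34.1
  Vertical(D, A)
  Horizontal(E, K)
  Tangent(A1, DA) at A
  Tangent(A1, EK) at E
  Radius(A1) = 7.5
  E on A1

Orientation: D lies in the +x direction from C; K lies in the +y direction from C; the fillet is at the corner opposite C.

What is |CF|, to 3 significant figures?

40.2

C is at the origin; CD is horizontal with |CD| = 37.7 and D on the +x side, so D = (37.7, 0.00). CK is vertical with |CK| = 34.1 and K on the +y side, so K = (0.00, 34.1). The virtual corner opposite C is at (37.7, 34.1). A1 meets DA tangentially, so FA is at right angles to DA and A1 meets EK tangentially, so FE is at right angles to EK, with radius 7.5, so the center F sits 7.5 in from both sides at F = (30.2, 26.6). Then |CF| = |F − C| = 40.2.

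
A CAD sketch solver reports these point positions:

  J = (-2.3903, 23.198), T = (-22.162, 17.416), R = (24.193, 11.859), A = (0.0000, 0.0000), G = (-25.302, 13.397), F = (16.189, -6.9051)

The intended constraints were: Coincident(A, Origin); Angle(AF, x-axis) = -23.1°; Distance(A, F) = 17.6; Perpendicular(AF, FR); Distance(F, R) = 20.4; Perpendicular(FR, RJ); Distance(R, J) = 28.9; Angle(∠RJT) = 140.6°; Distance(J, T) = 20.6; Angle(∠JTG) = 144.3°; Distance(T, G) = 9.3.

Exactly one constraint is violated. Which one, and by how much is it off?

Distance(T, G) = 9.3 — off by 4.20.

A = (0.00, 0.00) ✓; AF at -23.10° ✓; |AF| = 17.60 ✓; ∠(AF, FR) = 90.00° ✓; |FR| = 20.40 ✓; ∠(FR, RJ) = 90.00° ✓; |RJ| = 28.90 ✓; ∠RJT = 140.6° ✓; |JT| = 20.60 ✓; ∠JTG = 144.3° ✓; |TG| = 5.100 ✗.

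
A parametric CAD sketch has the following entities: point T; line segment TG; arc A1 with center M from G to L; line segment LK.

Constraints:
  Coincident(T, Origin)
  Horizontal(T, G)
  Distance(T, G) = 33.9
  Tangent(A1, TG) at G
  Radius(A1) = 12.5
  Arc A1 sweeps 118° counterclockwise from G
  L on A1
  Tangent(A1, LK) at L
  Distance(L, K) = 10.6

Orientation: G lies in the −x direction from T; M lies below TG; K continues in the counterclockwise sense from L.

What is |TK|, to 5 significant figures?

48.638

T is at the origin; T and G share the same y with |TG| = 33.9 and G on the −x side, so G = (-33.900, 0.0000). Tangency of A1 to TG means the radius MG is perpendicular to TG, so M = G + (0, -12.5) = (-33.900, -12.500). On A1, G sits at bearing 90° from M; a 118° counterclockwise sweep puts L at bearing 208°, so L = M + 12.5·(cos 208°, sin 208°) = (-44.937, -18.368). The tangent condition forces ML to be normal to LK, so LK runs along (−sin 208°, cos 208°); with |LK| = 10.6, K = (-39.960, -27.728). Then |TK| = |K − T| = 48.638.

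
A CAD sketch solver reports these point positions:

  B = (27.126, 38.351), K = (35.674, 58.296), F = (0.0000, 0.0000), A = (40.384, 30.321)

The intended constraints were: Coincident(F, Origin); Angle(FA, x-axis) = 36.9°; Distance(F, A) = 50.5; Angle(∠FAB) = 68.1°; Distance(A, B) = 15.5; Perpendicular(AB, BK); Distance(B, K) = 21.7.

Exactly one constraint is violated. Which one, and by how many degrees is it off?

Perpendicular(AB, BK) — off by 8.00°.

F = (0.00, 0.00) ✓; FA at 36.90° ✓; |FA| = 50.50 ✓; ∠FAB = 68.10° ✓; |AB| = 15.50 ✓; ∠(AB, BK) = 82.00° ✗; |BK| = 21.70 ✓.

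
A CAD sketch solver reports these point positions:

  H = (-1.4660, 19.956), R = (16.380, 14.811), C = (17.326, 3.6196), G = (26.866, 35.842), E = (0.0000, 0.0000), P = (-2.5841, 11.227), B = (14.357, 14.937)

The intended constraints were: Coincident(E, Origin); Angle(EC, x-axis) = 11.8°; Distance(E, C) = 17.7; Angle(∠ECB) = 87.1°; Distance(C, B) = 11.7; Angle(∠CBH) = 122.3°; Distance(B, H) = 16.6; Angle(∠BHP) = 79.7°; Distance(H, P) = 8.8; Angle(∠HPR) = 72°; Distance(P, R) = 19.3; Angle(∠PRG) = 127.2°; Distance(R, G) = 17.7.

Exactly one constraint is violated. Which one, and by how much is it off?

Distance(R, G) = 17.7 — off by 5.80.

E = (0.00, 0.00) ✓; EC at 11.80° ✓; |EC| = 17.70 ✓; ∠ECB = 87.10° ✓; |CB| = 11.70 ✓; ∠CBH = 122.3° ✓; |BH| = 16.60 ✓; ∠BHP = 79.70° ✓; |HP| = 8.800 ✓; ∠HPR = 72.00° ✓; |PR| = 19.30 ✓; ∠PRG = 127.2° ✓; |RG| = 23.50 ✗.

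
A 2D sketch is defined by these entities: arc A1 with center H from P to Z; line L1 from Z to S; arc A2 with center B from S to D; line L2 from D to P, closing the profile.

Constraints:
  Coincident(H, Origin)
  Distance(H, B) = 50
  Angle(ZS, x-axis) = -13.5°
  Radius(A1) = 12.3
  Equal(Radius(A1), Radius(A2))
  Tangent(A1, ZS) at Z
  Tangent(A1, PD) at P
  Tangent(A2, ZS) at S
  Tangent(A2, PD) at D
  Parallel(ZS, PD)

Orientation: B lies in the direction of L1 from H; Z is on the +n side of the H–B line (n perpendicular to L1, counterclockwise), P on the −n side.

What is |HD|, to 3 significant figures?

51.5

The slot axis is L1's direction at -13.5°, so u = (cos -13.5°, sin -13.5°) = (0.972, -0.233) and n = (−sin -13.5°, cos -13.5°) = (0.233, 0.972). H is at the origin and B lies 50.0 along u from H, so B = 50.0·u = (48.6, -11.7). Tangency of A1 to both parallel lines with radius 12.3 puts Z and P at H ± 12.3·n: Z = (2.87, 12.0), P = (-2.87, -12.0). Equal radii place S and D the same way about B: S = B + 12.3·n = (51.5, 0.288), D = B − 12.3·n = (45.7, -23.6). Then |HD| = |D − H| = 51.5.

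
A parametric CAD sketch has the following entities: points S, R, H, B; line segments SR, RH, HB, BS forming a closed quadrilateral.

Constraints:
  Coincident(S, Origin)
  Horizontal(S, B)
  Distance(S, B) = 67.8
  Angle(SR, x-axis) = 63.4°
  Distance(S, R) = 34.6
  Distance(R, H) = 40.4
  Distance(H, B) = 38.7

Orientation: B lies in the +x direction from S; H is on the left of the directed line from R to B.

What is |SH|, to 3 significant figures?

66.5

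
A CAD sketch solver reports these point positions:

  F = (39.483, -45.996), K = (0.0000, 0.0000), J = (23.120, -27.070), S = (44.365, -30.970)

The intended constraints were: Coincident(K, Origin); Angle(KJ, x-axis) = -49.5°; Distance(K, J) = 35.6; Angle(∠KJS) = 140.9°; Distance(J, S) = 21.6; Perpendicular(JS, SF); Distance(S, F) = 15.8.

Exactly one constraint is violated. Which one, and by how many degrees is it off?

Perpendicular(JS, SF) — off by 7.60°.

K = (0.00, 0.00) ✓; KJ at -49.50° ✓; |KJ| = 35.60 ✓; ∠KJS = 140.9° ✓; |JS| = 21.60 ✓; ∠(JS, SF) = 97.60° ✗; |SF| = 15.80 ✓.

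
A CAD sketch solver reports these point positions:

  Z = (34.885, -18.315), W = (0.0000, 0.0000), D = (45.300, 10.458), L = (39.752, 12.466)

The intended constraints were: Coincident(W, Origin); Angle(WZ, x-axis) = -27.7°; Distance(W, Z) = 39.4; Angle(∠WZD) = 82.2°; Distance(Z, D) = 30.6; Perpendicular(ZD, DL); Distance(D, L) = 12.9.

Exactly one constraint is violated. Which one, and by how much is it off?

Distance(D, L) = 12.9 — off by 7.00.

W = (0.00, 0.00) ✓; WZ at -27.70° ✓; |WZ| = 39.40 ✓; ∠WZD = 82.20° ✓; |ZD| = 30.60 ✓; ∠(ZD, DL) = 90.00° ✓; |DL| = 5.900 ✗.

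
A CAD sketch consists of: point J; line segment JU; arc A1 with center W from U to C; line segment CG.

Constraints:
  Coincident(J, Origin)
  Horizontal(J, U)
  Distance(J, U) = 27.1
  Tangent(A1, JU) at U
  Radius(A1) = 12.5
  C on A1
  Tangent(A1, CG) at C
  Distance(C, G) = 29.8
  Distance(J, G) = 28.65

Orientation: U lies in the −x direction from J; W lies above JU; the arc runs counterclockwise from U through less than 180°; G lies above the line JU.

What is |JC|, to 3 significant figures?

17.8

Checks: J = (0.00, 0.00) ✓; |WC| = 12.50 ✓; ∠(WC, CG) = 90.00° ✓; |CG| = 29.80 ✓; |JG| = 28.65 ✓.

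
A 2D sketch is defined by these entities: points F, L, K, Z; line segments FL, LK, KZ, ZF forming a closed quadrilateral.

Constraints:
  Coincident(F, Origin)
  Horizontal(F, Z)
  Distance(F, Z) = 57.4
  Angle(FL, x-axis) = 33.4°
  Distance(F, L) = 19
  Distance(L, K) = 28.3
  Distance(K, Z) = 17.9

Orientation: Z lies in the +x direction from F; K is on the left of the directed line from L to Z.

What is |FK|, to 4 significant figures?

45.72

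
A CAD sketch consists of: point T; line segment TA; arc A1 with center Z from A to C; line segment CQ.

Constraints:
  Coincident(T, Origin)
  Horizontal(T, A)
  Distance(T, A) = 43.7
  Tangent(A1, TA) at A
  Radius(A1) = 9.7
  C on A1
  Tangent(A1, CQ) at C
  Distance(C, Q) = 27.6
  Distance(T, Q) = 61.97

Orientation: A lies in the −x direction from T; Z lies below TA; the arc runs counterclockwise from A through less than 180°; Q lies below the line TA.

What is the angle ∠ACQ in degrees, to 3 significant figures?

130°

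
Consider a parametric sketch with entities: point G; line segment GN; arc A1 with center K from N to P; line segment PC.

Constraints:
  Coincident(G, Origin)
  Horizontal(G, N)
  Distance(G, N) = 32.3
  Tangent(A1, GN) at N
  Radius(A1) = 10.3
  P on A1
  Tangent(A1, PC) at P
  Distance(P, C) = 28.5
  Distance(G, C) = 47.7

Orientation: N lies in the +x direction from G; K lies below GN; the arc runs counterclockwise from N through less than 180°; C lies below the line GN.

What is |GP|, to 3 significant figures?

25.0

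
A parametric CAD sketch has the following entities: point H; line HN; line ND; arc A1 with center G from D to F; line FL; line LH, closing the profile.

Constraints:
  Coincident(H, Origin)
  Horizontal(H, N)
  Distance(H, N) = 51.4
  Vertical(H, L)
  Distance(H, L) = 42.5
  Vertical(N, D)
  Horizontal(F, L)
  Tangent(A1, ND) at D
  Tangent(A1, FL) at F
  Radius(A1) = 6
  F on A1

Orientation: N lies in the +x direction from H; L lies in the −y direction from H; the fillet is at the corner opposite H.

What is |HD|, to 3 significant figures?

63.0

H is at the origin; H and N share the same y with |HN| = 51.4 and N on the +x side, so N = (51.4, 0.00). H and L share the same x with |HL| = 42.5 and L on the −y side, so L = (0.00, -42.5). The virtual corner opposite H is at (51.4, -42.5). Tangency of A1 to ND means the radius GD is perpendicular to ND and the tangent condition forces GF to be normal to FL, with radius 6.0, so the center G sits 6.0 in from both sides at G = (45.4, -36.5). That places the tangent points at D = (51.4, -36.5) on ND and F = (45.4, -42.5) on FL. Then |HD| = |D − H| = 63.0.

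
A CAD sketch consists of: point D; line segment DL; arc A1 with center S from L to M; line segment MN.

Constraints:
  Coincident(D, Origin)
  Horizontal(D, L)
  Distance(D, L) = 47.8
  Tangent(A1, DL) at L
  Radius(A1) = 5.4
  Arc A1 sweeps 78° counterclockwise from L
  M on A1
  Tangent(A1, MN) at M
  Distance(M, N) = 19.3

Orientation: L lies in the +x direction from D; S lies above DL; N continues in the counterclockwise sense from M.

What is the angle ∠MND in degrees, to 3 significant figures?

55.9°

On A1, L sits at bearing -90° from S; a 78° counterclockwise sweep puts M at bearing -12°, so M = S + 5.4·(cos -12°, sin -12°) = (53.1, 4.28). Tangency of A1 to MN means the radius SM is perpendicular to MN, so MN runs along (−sin -12°, cos -12°); with |MN| = 19.3, N = (57.1, 23.2). Then cos ∠MND = NM·ND / (|NM||ND|), giving 55.9°.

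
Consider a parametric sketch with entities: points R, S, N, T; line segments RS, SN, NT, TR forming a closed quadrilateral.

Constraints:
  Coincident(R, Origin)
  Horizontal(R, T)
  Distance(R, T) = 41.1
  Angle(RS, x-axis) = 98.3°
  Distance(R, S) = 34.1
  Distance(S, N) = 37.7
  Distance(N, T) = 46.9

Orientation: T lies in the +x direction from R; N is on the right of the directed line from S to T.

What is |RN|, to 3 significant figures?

6.88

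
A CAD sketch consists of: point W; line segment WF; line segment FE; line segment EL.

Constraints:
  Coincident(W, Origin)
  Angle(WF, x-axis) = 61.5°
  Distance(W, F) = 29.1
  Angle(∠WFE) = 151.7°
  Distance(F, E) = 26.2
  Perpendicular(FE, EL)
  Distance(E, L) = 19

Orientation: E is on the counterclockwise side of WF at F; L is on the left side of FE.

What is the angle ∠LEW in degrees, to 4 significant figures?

75.09°

W is at the origin; WF runs at 61.5° with length 29.1, so F = 29.1·(cos 61.5°, sin 61.5°) = (13.89, 25.57). ∠WFE = 151.7°, so FE runs at 61.5° + (180° − 151.7°) = 89.80° from the x-axis; with |FE| = 26.2, E = F + 26.2·(cos 89.80°, sin 89.80°) = (13.98, 51.77). FE is perpendicular to EL; with |EL| = 19.0 on the left of FE, L = E + 19.0·(-1.000, 0.003491) = (-5.023, 51.84). Then cos ∠LEW = EL·EW / (|EL||EW|), giving 75.09°.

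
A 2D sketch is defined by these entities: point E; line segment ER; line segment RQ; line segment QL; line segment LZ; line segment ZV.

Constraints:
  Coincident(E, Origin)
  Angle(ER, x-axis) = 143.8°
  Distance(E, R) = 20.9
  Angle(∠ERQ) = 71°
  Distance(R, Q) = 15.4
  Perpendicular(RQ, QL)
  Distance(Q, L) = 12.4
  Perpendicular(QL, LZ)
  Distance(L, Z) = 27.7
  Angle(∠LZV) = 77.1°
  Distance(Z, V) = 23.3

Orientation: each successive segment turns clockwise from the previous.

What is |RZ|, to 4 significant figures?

17.47

E is at the origin; ER runs at 143.8° with length 20.9, so R = (-16.87, 12.34). ∠ERQ = 71.0° gives RQ at 34.80° from the x-axis; with |RQ| = 15.4, Q = (-4.220, 21.13). RQ ⟂ QL, so QL runs at -55.20°; with |QL| = 12.4, L = (2.857, 10.95). QL is perpendicular to LZ, so LZ runs at -145.2°; with |LZ| = 27.7, Z = (-19.89, -4.858). Then |RZ| = |Z − R| = 17.47.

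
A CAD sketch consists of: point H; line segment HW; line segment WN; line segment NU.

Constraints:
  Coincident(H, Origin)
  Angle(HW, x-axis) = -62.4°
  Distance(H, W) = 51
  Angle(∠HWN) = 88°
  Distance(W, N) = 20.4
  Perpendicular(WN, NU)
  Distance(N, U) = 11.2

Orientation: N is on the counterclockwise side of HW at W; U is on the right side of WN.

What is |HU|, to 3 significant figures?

64.9

∠HWN = 88.0°, so WN runs at -62.4° + (180° − 88.0°) = 29.6° from the x-axis; with |WN| = 20.4, N = W + 20.4·(cos 29.6°, sin 29.6°) = (41.4, -35.1). The perpendicularity gives NU at right angles to WN; with |NU| = 11.2 on the right of WN, U = N + 11.2·(0.494, -0.869) = (46.9, -44.9). Then |HU| = |U − H| = 64.9.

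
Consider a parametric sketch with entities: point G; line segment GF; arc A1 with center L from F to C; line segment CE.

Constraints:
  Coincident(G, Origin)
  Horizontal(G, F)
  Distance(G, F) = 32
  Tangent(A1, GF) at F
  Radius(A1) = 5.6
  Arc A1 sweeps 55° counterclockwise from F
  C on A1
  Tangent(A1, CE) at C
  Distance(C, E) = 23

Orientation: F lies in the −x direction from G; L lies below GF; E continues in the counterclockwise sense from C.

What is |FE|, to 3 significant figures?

27.7

G is at the origin; GF is horizontal with |GF| = 32.0 and F on the −x side, so F = (-32.0, 0.00). Since A1 is tangent to GF there, LF ⟂ GF, so L = F + (0, -5.6) = (-32.0, -5.60). On A1, F sits at bearing 90° from L; a 55° counterclockwise sweep puts C at bearing 145°, so C = L + 5.6·(cos 145°, sin 145°) = (-36.6, -2.39). Since A1 is tangent to CE there, LC ⟂ CE, so CE runs along (−sin 145°, cos 145°); with |CE| = 23.0, E = (-49.8, -21.2). Then |FE| = |E − F| = 27.7.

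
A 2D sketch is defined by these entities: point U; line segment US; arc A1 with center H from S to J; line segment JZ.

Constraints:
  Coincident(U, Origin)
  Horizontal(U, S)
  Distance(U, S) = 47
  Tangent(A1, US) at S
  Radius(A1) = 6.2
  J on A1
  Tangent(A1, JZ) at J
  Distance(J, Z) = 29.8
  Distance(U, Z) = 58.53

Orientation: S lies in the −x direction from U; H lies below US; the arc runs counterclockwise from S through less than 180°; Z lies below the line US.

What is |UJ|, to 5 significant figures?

53.569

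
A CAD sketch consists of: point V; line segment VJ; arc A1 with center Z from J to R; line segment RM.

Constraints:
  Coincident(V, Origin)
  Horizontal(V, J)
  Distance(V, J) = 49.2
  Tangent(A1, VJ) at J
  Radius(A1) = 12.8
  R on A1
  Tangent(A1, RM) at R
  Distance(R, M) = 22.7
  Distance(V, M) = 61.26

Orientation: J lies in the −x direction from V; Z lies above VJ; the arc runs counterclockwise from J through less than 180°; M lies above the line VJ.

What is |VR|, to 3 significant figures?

41.9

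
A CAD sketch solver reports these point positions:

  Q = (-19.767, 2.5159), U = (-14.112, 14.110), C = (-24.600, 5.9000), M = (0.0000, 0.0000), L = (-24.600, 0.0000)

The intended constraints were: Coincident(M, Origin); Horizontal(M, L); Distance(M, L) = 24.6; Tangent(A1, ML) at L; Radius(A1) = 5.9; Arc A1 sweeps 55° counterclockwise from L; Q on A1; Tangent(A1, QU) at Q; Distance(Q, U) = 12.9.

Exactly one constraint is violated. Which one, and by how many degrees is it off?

Tangent(A1, QU) at Q — off by 9.00°.

M = (0.00, 0.00) ✓; M.y = 0.00, L.y = 0.00 ✓; |ML| = 24.60 ✓; ∠(CL, LM) = 90.00° ✓; |CL| = 5.900 ✓; bearing(C→Q) − bearing(C→L) = 55.00° ✓; |CQ| = 5.900 ✓; ∠(CQ, QU) = 81.00° ✗; |QU| = 12.90 ✓.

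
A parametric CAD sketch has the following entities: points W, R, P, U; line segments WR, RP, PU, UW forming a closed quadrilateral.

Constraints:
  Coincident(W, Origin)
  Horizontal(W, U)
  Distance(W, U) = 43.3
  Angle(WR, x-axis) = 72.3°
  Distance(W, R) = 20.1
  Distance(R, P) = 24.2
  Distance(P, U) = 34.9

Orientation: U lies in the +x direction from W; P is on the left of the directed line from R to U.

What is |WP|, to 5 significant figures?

41.239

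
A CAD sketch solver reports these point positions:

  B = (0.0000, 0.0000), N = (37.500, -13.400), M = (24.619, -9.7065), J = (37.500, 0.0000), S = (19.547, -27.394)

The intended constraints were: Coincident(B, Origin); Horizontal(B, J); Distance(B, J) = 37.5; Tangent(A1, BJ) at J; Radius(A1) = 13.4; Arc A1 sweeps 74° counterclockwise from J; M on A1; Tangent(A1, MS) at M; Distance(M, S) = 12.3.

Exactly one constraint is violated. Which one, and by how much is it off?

Distance(M, S) = 12.3 — off by 6.10.

B = (0.00, 0.00) ✓; B.y = 0.00, J.y = 0.00 ✓; |BJ| = 37.50 ✓; ∠(NJ, JB) = 90.00° ✓; |NJ| = 13.40 ✓; bearing(N→M) − bearing(N→J) = 74.00° ✓; |NM| = 13.40 ✓; ∠(NM, MS) = 90.00° ✓; |MS| = 18.40 ✗.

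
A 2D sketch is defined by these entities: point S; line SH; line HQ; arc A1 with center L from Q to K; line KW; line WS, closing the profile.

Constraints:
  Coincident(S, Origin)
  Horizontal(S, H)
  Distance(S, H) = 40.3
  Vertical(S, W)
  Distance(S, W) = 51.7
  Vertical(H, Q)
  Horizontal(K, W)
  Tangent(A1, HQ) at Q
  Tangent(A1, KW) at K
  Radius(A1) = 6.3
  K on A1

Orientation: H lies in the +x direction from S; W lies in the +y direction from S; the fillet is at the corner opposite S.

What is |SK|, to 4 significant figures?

61.88

S is at the origin; S and H share the same y with |SH| = 40.3 and H on the +x side, so H = (40.30, 0.000). S and W share the same x with |SW| = 51.7 and W on the +y side, so W = (0.000, 51.70). The virtual corner opposite S is at (40.30, 51.70). The tangent condition forces LQ to be normal to HQ and A1 meets KW tangentially, so LK is at right angles to KW, with radius 6.3, so the center L sits 6.3 in from both sides at L = (34.00, 45.40). That places the tangent points at Q = (40.30, 45.40) on HQ and K = (34.00, 51.70) on KW. Then |SK| = |K − S| = 61.88.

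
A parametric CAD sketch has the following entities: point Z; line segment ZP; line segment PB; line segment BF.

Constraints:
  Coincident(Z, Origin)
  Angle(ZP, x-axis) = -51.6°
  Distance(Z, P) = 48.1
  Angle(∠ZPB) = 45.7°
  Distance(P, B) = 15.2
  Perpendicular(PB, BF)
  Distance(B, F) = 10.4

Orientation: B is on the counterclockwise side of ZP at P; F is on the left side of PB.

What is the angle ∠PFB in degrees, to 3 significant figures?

55.6°

∠ZPB = 45.7°, so PB runs at -51.6° + (180° − 45.7°) = 82.7° from the x-axis; with |PB| = 15.2, B = P + 15.2·(cos 82.7°, sin 82.7°) = (31.8, -22.6). The perpendicularity gives BF at right angles to PB; with |BF| = 10.4 on the left of PB, F = B + 10.4·(-0.992, 0.127) = (21.5, -21.3). Then cos ∠PFB = FP·FB / (|FP||FB|), giving 55.6°.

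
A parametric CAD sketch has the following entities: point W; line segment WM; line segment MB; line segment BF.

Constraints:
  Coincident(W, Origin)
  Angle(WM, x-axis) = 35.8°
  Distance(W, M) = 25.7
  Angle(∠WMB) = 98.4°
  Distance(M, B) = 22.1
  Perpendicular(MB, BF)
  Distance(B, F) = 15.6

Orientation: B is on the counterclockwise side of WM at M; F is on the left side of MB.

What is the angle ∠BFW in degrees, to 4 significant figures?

110.8°

W is at the origin; WM runs at 35.8° with length 25.7, so M = 25.7·(cos 35.8°, sin 35.8°) = (20.84, 15.03). ∠WMB = 98.4°, so MB runs at 35.8° + (180° − 98.4°) = 117.4° from the x-axis; with |MB| = 22.1, B = M + 22.1·(cos 117.4°, sin 117.4°) = (10.67, 34.65). MB is perpendicular to BF; with |BF| = 15.6 on the left of MB, F = B + 15.6·(-0.8878, -0.4602) = (-3.176, 27.48). Then cos ∠BFW = FB·FW / (|FB||FW|), giving 110.8°.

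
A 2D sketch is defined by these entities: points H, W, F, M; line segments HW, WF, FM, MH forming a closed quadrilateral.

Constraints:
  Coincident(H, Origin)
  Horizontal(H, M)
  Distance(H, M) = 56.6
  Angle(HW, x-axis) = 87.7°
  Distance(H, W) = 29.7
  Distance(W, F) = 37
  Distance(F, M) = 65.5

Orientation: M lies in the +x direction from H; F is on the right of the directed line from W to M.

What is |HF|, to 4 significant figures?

10.51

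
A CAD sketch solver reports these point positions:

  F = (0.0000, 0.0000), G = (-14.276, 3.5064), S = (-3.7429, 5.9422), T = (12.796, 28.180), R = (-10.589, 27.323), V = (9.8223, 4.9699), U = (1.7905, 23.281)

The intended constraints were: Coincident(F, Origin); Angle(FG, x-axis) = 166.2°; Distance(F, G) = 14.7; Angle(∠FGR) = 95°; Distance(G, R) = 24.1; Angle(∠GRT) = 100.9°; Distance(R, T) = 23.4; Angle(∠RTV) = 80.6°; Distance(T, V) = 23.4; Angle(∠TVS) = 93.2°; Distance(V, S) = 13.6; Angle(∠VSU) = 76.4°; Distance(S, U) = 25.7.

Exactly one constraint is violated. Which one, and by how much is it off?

Distance(S, U) = 25.7 — off by 7.50.

F = (0.00, 0.00) ✓; FG at 166.2° ✓; |FG| = 14.70 ✓; ∠FGR = 95.00° ✓; |GR| = 24.10 ✓; ∠GRT = 100.9° ✓; |RT| = 23.40 ✓; ∠RTV = 80.60° ✓; |TV| = 23.40 ✓; ∠TVS = 93.20° ✓; |VS| = 13.60 ✓; ∠VSU = 76.40° ✓; |SU| = 18.20 ✗.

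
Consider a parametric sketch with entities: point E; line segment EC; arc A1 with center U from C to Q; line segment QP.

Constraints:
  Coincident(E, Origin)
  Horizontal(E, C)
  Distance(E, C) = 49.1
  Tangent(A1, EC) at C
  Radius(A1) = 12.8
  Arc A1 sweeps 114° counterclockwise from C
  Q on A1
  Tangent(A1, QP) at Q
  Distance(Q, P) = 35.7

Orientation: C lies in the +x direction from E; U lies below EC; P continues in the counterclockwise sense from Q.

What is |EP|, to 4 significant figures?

72.52

E is at the origin; EC is horizontal with |EC| = 49.1 and C on the +x side, so C = (49.10, 0.000). Tangency of A1 to EC means the radius UC is perpendicular to EC, so U = C + (0, -12.8) = (49.10, -12.80). On A1, C sits at bearing 90° from U; a 114° counterclockwise sweep puts Q at bearing 204°, so Q = U + 12.8·(cos 204°, sin 204°) = (37.41, -18.01). The tangent condition forces UQ to be normal to QP, so QP runs along (−sin 204°, cos 204°); with |QP| = 35.7, P = (51.93, -50.62). Then |EP| = |P − E| = 72.52.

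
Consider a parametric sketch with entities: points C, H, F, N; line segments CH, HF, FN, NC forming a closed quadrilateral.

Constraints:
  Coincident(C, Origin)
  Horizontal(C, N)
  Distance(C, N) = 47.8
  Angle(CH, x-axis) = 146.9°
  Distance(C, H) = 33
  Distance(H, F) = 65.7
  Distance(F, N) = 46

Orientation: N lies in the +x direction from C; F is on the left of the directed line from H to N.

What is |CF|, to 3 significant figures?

54.6

Checks: |HF| = 65.70 ✓; |FN| = 46.00 ✓.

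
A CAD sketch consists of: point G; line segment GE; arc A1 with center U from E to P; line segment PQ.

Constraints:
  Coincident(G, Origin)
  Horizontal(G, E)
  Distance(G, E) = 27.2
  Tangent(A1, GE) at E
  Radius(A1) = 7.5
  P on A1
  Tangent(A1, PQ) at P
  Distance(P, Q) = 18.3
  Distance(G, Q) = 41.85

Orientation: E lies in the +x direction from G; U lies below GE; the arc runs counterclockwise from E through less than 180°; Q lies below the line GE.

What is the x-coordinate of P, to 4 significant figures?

21.23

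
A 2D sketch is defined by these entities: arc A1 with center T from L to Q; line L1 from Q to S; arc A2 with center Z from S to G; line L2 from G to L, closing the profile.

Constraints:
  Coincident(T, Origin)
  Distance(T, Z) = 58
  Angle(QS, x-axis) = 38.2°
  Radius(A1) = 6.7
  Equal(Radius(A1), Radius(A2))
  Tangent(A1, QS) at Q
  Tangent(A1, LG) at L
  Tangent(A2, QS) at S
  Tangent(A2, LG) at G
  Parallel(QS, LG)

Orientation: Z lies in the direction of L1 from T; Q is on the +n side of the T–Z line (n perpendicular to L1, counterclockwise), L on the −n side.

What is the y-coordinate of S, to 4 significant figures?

41.13

The slot axis is L1's direction at 38.2°, so u = (cos 38.2°, sin 38.2°) = (0.7859, 0.6184) and n = (−sin 38.2°, cos 38.2°) = (-0.6184, 0.7859). T is at the origin and Z lies 58.0 along u from T, so Z = 58.0·u = (45.58, 35.87). Tangency of A1 to both parallel lines with radius 6.7 puts Q and L at T ± 6.7·n: Q = (-4.143, 5.265), L = (4.143, -5.265). Equal radii place S and G the same way about Z: S = Z + 6.7·n = (41.44, 41.13), G = Z − 6.7·n = (49.72, 30.60). So S.y = 41.13.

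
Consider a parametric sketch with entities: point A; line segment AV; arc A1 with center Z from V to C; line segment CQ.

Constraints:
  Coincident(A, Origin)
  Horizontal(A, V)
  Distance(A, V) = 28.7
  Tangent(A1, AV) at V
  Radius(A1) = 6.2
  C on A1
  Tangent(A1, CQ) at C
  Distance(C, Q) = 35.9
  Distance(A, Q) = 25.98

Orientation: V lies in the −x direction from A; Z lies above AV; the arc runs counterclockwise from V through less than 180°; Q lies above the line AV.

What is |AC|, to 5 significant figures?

24.562

A is at the origin; AV is horizontal with |AV| = 28.7 and V on the −x side, so V = (-28.700, 0.0000). Tangency of A1 to AV means the radius ZV is perpendicular to AV, so Z = V + (0, 6.2) = (-28.700, 6.2000). Since ZC ⟂ CQ (tangency), |ZQ| = √(6.2² + 35.9²) = 36.431 regardless of where C sits on A1. So Q lies on both circle(A, 25.98) and circle(Z, 36.431); the above-AV intersection is Q = (1.9410, 25.907). C is the foot of the tangent from Q: C = (-24.508, 1.6323).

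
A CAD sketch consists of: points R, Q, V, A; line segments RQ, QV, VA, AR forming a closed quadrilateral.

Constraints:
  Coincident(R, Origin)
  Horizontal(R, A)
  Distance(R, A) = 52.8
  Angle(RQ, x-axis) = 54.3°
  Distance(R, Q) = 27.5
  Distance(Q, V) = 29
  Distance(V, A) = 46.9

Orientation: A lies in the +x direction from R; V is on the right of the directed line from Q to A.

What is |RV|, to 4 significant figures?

7.890

R is at the origin; RA is horizontal with |RA| = 52.8 and A in +x, so A = (52.8, 0). RQ runs at 54.3° with |RQ| = 27.5, so Q = (16.05, 22.33). V is determined by |QV| = 29.0 and |VA| = 46.9 together: it lies at the intersection of circle(Q, 29.0) and circle(A, 46.9). With |QA| = 43.01, the foot of the radical line on QA is 5.707 from Q and the perpendicular offset is √(29.0² − 5.707²) = 28.43. Taking the right-of-QA solution: V = (6.160, -4.930).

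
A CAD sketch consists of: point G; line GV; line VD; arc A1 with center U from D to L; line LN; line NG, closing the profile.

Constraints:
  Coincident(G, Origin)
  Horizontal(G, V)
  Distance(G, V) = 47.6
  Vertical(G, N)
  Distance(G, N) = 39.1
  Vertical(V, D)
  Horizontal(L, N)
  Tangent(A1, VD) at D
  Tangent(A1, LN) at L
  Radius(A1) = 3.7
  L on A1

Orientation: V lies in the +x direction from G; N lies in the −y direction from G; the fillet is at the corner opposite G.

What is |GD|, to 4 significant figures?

59.32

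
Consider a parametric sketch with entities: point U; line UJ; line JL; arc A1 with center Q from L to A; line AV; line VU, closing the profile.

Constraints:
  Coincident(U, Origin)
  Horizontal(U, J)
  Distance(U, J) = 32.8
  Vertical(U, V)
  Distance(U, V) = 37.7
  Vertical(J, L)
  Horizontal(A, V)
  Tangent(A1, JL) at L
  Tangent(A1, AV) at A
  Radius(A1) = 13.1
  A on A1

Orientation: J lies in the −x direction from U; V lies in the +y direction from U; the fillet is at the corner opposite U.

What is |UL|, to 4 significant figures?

41.00

The virtual corner opposite U is at (-32.80, 37.70). A1 meets JL tangentially, so QL is at right angles to JL and tangency of A1 to AV means the radius QA is perpendicular to AV, with radius 13.1, so the center Q sits 13.1 in from both sides at Q = (-19.70, 24.60). That places the tangent points at L = (-32.80, 24.60) on JL and A = (-19.70, 37.70) on AV. Then |UL| = |L − U| = 41.00.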